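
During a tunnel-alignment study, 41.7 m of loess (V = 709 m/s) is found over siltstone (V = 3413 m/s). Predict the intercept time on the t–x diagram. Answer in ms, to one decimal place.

tᵢ = 2h·√(V₂²−V₁²)/(V₁V₂).
√(V₂²−V₁²) = √(3413²−709²) = 3338.5 m/s.
tᵢ = 2·41.7·3338.5/(709·3413) = 0.11506 s.

115.1 ms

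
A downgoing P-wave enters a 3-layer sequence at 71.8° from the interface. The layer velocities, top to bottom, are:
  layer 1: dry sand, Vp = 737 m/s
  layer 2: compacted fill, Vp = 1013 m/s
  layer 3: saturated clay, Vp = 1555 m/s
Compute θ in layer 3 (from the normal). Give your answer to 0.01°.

From the normal: θ₁ = 90° − 71.8° = 18.2°.
Snell's law across each interface conserves sin θ / V, so sin θ_3 = V_3·sin θ₁/V₁.
sin θ_3 = 1555 × sin 18.2° / 737 = 0.6590.
θ_3 = 41.22° from the vertical.

41.22°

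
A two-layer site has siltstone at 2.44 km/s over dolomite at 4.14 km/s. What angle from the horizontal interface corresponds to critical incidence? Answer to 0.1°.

At critical incidence the refracted ray runs along the interface (θ₂ = 90°), so sin θ_c = V₁/V₂.
θ_c = arcsin(2.44/4.14) = arcsin 0.5894 = 36.11°.
Measured from the interface: 90° − 36.11° = 53.89°.

53.9°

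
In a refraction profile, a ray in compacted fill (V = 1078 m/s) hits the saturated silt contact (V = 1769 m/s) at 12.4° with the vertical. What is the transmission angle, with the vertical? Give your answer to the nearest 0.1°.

sin θ₁/V₁ = sin θ₂/V₂ ⇒ sin θ₂ = 1769·sin 12.4°/1078 = 1769·0.2147/1078 = 0.3524.
θ₂ = sin⁻¹(0.3524) = 20.63° (from vertical).

20.6°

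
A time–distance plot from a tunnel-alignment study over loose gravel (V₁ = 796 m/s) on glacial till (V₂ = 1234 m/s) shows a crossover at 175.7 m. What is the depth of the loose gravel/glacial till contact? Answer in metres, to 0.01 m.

h = (x_cross/2)·√((V₂−V₁)/(V₂+V₁)).
(V₂−V₁)/(V₂+V₁) = (1234−796)/(1234+796) = 0.2158; √ = 0.4645.
h = (175.7/2)·0.4645 = 40.81 m.

40.81 m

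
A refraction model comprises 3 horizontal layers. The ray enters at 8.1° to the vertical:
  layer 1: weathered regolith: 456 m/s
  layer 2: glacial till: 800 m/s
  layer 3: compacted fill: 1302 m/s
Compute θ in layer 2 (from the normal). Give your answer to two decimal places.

14.31°

Ray parameter p = sin 8.1° / 456 = 3.0899e-04 s/m.
sin θ_2 = p·V_2 = 3.0899e-04 × 800 = 0.2472.
θ_2 = 14.31° from the vertical.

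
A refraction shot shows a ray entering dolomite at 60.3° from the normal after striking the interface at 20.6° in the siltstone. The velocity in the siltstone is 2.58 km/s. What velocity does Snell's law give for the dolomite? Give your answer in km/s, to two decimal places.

sin 20.6° = 0.3518; sin 60.3° = 0.8686.
V₂ = V₁·(sin θ₂/sin θ₁) = 2.58·(0.8686/0.3518) = 6.37 km/s.

6.37 km/s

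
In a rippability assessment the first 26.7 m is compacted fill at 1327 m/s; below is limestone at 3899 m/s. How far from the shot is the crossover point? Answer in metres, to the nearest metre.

76 m

x_cross = 2h·√((V₂+V₁)/(V₂−V₁)).
(V₂+V₁)/(V₂−V₁) = (3899+1327)/(3899−1327) = 2.0319; √ = 1.4254.
x_cross = 2·26.7·1.4254 = 76.12 m.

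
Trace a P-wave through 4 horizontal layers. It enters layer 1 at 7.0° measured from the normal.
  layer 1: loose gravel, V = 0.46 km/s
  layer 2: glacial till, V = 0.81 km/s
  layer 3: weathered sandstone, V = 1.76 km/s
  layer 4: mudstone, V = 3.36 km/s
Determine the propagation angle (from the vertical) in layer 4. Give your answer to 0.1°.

62.9°

Snell's law across each interface conserves sin θ / V, so sin θ_4 = V_4·sin θ₁/V₁.
sin θ_4 = 3.36 × sin 7.0° / 0.46 = 0.8902.
θ_4 = 62.90° from the vertical.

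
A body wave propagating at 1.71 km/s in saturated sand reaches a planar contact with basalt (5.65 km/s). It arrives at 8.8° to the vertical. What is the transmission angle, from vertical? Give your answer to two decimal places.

Snell's law: sin θ₂ = (V₂/V₁)·sin θ₁ = (5.65/1.71)·sin 8.8° = 0.5055.
θ₂ = arcsin 0.5055 = 30.36° from the normal.

30.36°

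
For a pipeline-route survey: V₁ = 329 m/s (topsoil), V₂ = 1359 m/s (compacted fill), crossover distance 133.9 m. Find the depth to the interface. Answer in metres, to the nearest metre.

52 m

h = (x_cross/2)·√((V₂−V₁)/(V₂+V₁)).
(V₂−V₁)/(V₂+V₁) = (1359−329)/(1359+329) = 0.6102; √ = 0.7811.
h = (133.9/2)·0.7811 = 52.30 m.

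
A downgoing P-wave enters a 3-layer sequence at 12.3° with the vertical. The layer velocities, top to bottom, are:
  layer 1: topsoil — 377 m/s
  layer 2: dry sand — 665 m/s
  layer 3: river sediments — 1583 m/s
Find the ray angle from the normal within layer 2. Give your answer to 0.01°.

Ray parameter p = sin 12.3° / 377 = 5.6507e-04 s/m.
sin θ_2 = p·V_2 = 5.6507e-04 × 665 = 0.3758.
θ_2 = 22.07° from the vertical.

22.07°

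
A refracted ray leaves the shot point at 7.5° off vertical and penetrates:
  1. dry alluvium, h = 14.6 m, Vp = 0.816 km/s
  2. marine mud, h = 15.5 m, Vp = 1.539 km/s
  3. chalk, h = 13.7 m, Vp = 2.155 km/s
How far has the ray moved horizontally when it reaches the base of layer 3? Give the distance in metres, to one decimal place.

p = sin θ₁/V₁ = sin 7.5°/0.816 = 1.5996e-01 s/km is conserved through the stack.
Layer 1: θ = 7.50°; offset = 14.6·tan 7.50° = 1.922 m.
Layer 2: sin θ = p·1.539 = 0.2462 → θ = 14.25°; offset = 15.5·tan 14.25° = 3.937 m.
Layer 3: sin θ = p·2.155 = 0.3447 → θ = 20.16°; offset = 13.7·tan 20.16° = 5.031 m.
Σ offsets = 10.890 m.

10.9 m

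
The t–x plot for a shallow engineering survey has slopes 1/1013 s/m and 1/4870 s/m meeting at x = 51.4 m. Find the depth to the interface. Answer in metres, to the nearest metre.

h = (x_cross/2)·√((V₂−V₁)/(V₂+V₁)).
(V₂−V₁)/(V₂+V₁) = (4870−1013)/(4870+1013) = 0.6556; √ = 0.8097.
h = (51.4/2)·0.8097 = 20.81 m.

21 m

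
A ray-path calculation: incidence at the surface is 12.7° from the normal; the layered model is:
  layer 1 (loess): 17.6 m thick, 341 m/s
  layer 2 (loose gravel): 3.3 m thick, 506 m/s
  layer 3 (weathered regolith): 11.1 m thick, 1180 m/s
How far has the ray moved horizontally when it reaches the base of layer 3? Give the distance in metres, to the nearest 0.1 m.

Apply Snell's law at each interface; in layer i the horizontal offset is hᵢ·tan θᵢ.
Layer 1: θ = 12.70°; offset = 17.6·tan 12.70° = 3.966 m.
Layer 2: sin θ = 506·sin 12.7°/341 = 0.3262, θ = 19.04°; offset = 3.3·tan 19.04° = 1.139 m.
Layer 3: sin θ = 1180·sin 12.7°/341 = 0.7608, θ = 49.53°; offset = 11.1·tan 49.53° = 13.011 m.
Total horizontal offset = 18.116 m.

18.1 m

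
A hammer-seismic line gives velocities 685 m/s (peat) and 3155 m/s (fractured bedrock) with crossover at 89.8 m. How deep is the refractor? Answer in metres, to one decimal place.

36.0 m

h = (x_cross/2)·√((V₂−V₁)/(V₂+V₁)).
(V₂−V₁)/(V₂+V₁) = (3155−685)/(3155+685) = 0.6432; √ = 0.8020.
h = (89.8/2)·0.8020 = 36.01 m.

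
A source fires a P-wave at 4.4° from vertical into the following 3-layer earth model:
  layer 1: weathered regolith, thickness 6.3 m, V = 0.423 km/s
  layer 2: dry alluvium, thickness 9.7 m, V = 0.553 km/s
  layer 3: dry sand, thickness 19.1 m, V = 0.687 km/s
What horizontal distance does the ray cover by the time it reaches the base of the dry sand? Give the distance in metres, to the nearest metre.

4 m

Apply Snell's law at each interface; in layer i the horizontal offset is hᵢ·tan θᵢ.
Layer 1: θ = 4.40°; offset = 6.3·tan 4.40° = 0.485 m.
Layer 2: sin θ = 0.553·sin 4.4°/0.423 = 0.1003, θ = 5.76°; offset = 9.7·tan 5.76° = 0.978 m.
Layer 3: sin θ = 0.687·sin 4.4°/0.423 = 0.1246, θ = 7.16°; offset = 19.1·tan 7.16° = 2.399 m.
Total horizontal offset = 3.861 m.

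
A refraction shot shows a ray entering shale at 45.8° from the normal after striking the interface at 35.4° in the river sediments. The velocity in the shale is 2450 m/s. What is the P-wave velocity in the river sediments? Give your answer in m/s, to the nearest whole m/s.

Snell's law: sin 35.4°/V₁ = sin 45.8°/V₂.
V₁ = V₂·sin 35.4°/sin 45.8° = 2450 × 0.8080 = 1979.66 m/s.

1980 m/s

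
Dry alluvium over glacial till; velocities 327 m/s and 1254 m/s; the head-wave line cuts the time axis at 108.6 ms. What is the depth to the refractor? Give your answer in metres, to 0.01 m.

h = tᵢ·V₁·V₂ / (2·√(V₂²−V₁²)).
√(V₂²−V₁²) = √(1254² − 327²) = 1210.6 m/s.
h = 0.1086 s × 327 × 1254 / (2 × 1210.6) = 18.39 m.

18.39 m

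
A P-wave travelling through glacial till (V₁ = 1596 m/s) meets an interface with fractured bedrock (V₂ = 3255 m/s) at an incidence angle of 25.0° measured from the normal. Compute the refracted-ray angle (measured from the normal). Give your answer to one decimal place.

59.5°

sin θ₁/V₁ = sin θ₂/V₂ ⇒ sin θ₂ = 3255·sin 25.0°/1596 = 3255·0.4226/1596 = 0.8619.
θ₂ = sin⁻¹(0.8619) = 59.53° (from vertical).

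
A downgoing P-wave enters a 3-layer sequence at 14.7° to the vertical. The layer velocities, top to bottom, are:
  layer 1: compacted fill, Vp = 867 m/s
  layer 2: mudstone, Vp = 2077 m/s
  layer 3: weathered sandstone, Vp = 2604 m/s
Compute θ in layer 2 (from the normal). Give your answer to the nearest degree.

Ray parameter p = sin 14.7° / 867 = 2.9269e-04 s/m.
sin θ_2 = p·V_2 = 2.9269e-04 × 2077 = 0.6079.
θ_2 = 37.44° from the vertical.

37°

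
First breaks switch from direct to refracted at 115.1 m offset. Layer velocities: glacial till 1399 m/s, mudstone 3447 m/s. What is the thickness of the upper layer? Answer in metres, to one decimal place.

x_cross = 2h·√((V₂+V₁)/(V₂−V₁)) → h = x_cross / (2·√((V₂+V₁)/(V₂−V₁))).
√((V₂+V₁)/(V₂−V₁)) = √((3447+1399)/(3447−1399)) = 1.5382.
h = 115.1 / (2·1.5382) = 37.41 m.

37.4 m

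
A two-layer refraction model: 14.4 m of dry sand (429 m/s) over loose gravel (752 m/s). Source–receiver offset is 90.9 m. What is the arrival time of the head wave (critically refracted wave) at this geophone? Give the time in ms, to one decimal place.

176.0 ms

θ_c = arcsin(V₁/V₂) = arcsin(429/752) = 34.78°, cos θ_c = 0.8213.
Intercept time tᵢ = 2h cos θ_c / V₁ = 2·14.4·0.8213/429 = 0.05514 s.
t = x/V₂ + tᵢ = 90.9/752 + 0.05514 = 0.17601 s.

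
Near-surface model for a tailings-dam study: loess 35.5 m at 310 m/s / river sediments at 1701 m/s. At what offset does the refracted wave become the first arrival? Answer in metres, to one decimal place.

x_cross = 2h·√((V₂+V₁)/(V₂−V₁)).
(V₂+V₁)/(V₂−V₁) = (1701+310)/(1701−310) = 1.4457; √ = 1.2024.
x_cross = 2·35.5·1.2024 = 85.37 m.

85.4 m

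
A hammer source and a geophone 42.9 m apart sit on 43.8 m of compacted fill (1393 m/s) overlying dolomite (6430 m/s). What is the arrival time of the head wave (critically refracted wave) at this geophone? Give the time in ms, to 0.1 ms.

t = x/V₂ + 2h·√(V₂²−V₁²)/(V₁V₂).
√(V₂²−V₁²) = √(6430²−1393²) = 6277.3 m/s; delay term = 2·43.8·6277.3/(1393·6430) = 0.06139 s.
t = 42.9/6430 + 0.06139 = 0.06806 s.

68.1 ms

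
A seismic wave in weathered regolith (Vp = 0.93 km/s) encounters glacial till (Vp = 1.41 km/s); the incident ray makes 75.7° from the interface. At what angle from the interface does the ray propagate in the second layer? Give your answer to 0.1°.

Convert to the normal: θ₁ = 90° − 75.7° = 14.3°.
sin θ₁/V₁ = sin θ₂/V₂ ⇒ sin θ₂ = 1.41·sin 14.3°/0.93 = 1.41·0.2470/0.93 = 0.3745.
θ₂ = sin⁻¹(0.3745) = 21.99° (from vertical).
From the interface: 90° − 21.99° = 68.01°.

68.0°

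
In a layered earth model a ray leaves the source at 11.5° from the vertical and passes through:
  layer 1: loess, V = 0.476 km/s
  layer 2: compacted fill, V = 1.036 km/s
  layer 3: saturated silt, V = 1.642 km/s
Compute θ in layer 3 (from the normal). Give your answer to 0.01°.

Snell's law across each interface conserves sin θ / V, so sin θ_3 = V_3·sin θ₁/V₁.
sin θ_3 = 1.642 × sin 11.5° / 0.476 = 0.6877.
θ_3 = 43.45° from the vertical.

43.45°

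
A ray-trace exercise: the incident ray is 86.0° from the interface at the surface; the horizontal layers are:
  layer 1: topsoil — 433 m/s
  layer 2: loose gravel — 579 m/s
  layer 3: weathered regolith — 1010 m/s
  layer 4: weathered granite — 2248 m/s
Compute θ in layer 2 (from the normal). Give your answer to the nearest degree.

5°

From the normal: θ₁ = 90° − 86.0° = 4.0°.
Ray parameter p = sin 4.0° / 433 = 1.6110e-04 s/m.
sin θ_2 = p·V_2 = 1.6110e-04 × 579 = 0.0933.
θ_2 = arcsin 0.0933 = 5.35°.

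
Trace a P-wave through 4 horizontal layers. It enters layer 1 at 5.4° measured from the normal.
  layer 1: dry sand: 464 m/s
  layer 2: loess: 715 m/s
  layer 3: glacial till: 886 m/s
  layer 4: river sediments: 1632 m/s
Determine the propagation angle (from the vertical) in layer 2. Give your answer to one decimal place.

Ray parameter p = sin 5.4° / 464 = 2.0282e-04 s/m.
sin θ_2 = p·V_2 = 2.0282e-04 × 715 = 0.1450.
θ_2 = arcsin 0.1450 = 8.34°.

8.3°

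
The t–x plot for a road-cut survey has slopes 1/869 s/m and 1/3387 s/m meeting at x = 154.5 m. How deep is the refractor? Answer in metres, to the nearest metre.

h = (x_cross/2)·√((V₂−V₁)/(V₂+V₁)).
(V₂−V₁)/(V₂+V₁) = (3387−869)/(3387+869) = 0.5916; √ = 0.7692.
h = (154.5/2)·0.7692 = 59.42 m.

59 m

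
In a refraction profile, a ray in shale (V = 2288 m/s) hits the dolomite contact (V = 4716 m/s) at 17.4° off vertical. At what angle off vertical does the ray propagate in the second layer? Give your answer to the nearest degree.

sin θ₁/V₁ = sin θ₂/V₂ ⇒ sin θ₂ = 4716·sin 17.4°/2288 = 4716·0.2990/2288 = 0.6164.
θ₂ = sin⁻¹(0.6164) = 38.05° (from vertical).

38°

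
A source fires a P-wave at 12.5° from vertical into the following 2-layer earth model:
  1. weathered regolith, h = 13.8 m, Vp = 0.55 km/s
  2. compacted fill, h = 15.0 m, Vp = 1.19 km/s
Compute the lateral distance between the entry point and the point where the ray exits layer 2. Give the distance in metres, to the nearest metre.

11 m

Apply Snell's law at each interface; in layer i the horizontal offset is hᵢ·tan θᵢ.
Layer 1: θ = 12.50°; offset = 13.8·tan 12.50° = 3.059 m.
Layer 2: sin θ = 1.19·sin 12.5°/0.55 = 0.4683, θ = 27.92°; offset = 15.0·tan 27.92° = 7.950 m.
Σ offsets = 11.009 m.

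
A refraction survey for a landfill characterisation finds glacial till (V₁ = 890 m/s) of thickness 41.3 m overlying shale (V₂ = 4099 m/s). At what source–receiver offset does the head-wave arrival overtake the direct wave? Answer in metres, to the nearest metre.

103 m

x_cross = 2h·√((V₂+V₁)/(V₂−V₁)).
(V₂+V₁)/(V₂−V₁) = (4099+890)/(4099−890) = 1.5547; √ = 1.2469.
x_cross = 2·41.3·1.2469 = 102.99 m.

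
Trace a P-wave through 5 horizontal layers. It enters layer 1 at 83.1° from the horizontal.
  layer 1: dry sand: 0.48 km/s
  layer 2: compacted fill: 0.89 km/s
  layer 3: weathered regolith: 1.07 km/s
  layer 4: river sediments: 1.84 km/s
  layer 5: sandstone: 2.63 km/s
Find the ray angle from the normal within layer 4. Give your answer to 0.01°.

From the normal: θ₁ = 90° − 83.1° = 6.9°.
Ray parameter p = sin 6.9° / 0.48 = 2.5029e-01 s/km.
sin θ_4 = p·V_4 = 2.5029e-01 × 1.84 = 0.4605.
θ_4 = 27.42° from the vertical.

27.42°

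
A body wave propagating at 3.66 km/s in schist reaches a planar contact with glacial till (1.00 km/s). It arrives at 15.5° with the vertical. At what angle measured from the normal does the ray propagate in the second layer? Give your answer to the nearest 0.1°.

4.2°

sin θ₁/V₁ = sin θ₂/V₂ ⇒ sin θ₂ = 1.00·sin 15.5°/3.66 = 1.00·0.2672/3.66 = 0.0730.
θ₂ = sin⁻¹(0.0730) = 4.19° (from vertical).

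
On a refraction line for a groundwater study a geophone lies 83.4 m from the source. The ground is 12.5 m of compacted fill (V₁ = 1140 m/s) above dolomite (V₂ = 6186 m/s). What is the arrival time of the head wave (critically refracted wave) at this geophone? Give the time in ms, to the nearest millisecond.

θ_c = arcsin(V₁/V₂) = arcsin(1140/6186) = 10.62°, cos θ_c = 0.9829.
Intercept time tᵢ = 2h cos θ_c / V₁ = 2·12.5·0.9829/1140 = 0.02155 s.
t = x/V₂ + tᵢ = 83.4/6186 + 0.02155 = 0.03504 s.

35 ms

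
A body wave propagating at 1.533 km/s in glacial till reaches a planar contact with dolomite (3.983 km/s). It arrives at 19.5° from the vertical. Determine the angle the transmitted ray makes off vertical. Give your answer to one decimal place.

sin θ₁/V₁ = sin θ₂/V₂ ⇒ sin θ₂ = 3.983·sin 19.5°/1.533 = 3.983·0.3338/1.533 = 0.8673.
θ₂ = sin⁻¹(0.8673) = 60.15° (from vertical).

60.1°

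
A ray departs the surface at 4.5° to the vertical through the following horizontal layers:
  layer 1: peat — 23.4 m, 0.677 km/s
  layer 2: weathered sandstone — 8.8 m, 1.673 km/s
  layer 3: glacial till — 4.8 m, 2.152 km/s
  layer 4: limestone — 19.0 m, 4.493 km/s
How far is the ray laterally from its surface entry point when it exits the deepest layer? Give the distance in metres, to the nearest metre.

Ray parameter p = sin 4.5° / 0.677 km/s = 1.1589e-01 s/km.
Layer 1: θ = 4.50°; offset = 23.4·tan 4.50° = 1.842 m.
Layer 2: sin θ = p·1.673 = 0.1939 → θ = 11.18°; offset = 8.8·tan 11.18° = 1.739 m.
Layer 3: sin θ = p·2.152 = 0.2494 → θ = 14.44°; offset = 4.8·tan 14.44° = 1.236 m.
Layer 4: sin θ = p·4.493 = 0.5207 → θ = 31.38°; offset = 19.0·tan 31.38° = 11.588 m.
Total horizontal offset = 16.405 m.

16 m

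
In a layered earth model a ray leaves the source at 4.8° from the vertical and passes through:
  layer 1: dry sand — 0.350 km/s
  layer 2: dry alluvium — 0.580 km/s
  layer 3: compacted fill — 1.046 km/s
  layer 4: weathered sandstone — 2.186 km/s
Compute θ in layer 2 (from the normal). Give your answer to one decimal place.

8.0°

Ray parameter p = sin 4.8° / 0.350 = 2.3908e-01 s/km.
sin θ_2 = p·V_2 = 2.3908e-01 × 0.580 = 0.1387.
θ_2 = arcsin 0.1387 = 7.97°.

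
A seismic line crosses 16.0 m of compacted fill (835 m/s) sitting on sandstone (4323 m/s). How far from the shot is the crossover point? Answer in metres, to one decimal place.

38.9 m

x_cross = 2h·√((V₂+V₁)/(V₂−V₁)).
(V₂+V₁)/(V₂−V₁) = (4323+835)/(4323−835) = 1.4788; √ = 1.2161.
x_cross = 2·16.0·1.2161 = 38.91 m.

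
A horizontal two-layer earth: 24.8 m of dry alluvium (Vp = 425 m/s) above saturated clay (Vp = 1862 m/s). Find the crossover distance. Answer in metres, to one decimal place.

62.6 m

θ_c = arcsin(425/1862) = 13.19°, so cos θ_c = 0.9736 and tᵢ = 2h cos θ_c/V₁ = 0.1136 s.
At crossover x/V₁ = x/V₂ + tᵢ ⇒ x = tᵢ/(1/V₁ − 1/V₂) = 0.11363/(2.3529e-03 − 5.3706e-04) = 62.57 m.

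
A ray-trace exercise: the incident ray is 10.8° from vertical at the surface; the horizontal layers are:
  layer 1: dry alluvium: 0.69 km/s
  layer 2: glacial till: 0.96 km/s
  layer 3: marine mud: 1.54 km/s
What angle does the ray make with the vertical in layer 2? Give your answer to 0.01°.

Ray parameter p = sin 10.8° / 0.69 = 2.7157e-01 s/km.
sin θ_2 = p·V_2 = 2.7157e-01 × 0.96 = 0.2607.
θ_2 = 15.11° from the vertical.

15.11°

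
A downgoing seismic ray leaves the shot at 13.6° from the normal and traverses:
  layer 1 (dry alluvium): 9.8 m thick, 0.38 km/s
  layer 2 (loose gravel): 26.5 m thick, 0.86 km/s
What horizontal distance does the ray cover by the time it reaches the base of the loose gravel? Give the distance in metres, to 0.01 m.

p = sin θ₁/V₁ = sin 13.6°/0.38 = 6.1880e-01 s/km is conserved through the stack.
Layer 1: θ = 13.60°; offset = 9.8·tan 13.60° = 2.3709 m.
Layer 2: sin θ = p·0.86 = 0.5322 → θ = 32.15°; offset = 26.5·tan 32.15° = 16.6568 m.
Total horizontal offset = 19.0277 m.

19.03 m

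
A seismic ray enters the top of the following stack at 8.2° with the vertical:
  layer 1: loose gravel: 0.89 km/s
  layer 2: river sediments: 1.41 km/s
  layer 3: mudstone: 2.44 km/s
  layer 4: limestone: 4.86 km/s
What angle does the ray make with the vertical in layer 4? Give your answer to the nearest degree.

51°

Ray parameter p = sin 8.2° / 0.89 = 1.6026e-01 s/km.
sin θ_4 = p·V_4 = 1.6026e-01 × 4.86 = 0.7789.
θ_4 = arcsin 0.7789 = 51.16°.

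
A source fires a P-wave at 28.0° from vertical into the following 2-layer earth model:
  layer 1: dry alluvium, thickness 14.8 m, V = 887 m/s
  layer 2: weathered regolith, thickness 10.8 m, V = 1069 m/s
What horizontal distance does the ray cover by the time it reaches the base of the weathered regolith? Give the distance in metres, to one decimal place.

15.3 m

Ray parameter p = sin 28.0° / 887 m/s = 5.2928e-04 s/m.
Layer 1: θ = 28.00°; offset = 14.8·tan 28.00° = 7.869 m.
Layer 2: sin θ = p·1069 = 0.5658 → θ = 34.46°; offset = 10.8·tan 34.46° = 7.411 m.
Total horizontal offset = 15.280 m.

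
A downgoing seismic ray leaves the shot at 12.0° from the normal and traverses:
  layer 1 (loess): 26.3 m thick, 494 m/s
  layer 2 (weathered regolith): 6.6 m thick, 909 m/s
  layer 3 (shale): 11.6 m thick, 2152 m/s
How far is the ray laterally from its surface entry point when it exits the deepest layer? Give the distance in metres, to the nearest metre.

33 m

Apply Snell's law at each interface; in layer i the horizontal offset is hᵢ·tan θᵢ.
Layer 1: θ = 12.00°; offset = 26.3·tan 12.00° = 5.590 m.
Layer 2: sin θ = 909·sin 12.0°/494 = 0.3826, θ = 22.49°; offset = 6.6·tan 22.49° = 2.733 m.
Layer 3: sin θ = 2152·sin 12.0°/494 = 0.9057, θ = 64.92°; offset = 11.6·tan 64.92° = 24.786 m.
Summing the layer offsets gives 33.110 m.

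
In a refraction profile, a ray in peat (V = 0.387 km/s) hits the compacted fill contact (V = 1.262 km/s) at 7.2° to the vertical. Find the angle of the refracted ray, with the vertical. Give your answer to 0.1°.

Snell's law: sin θ₂ = (V₂/V₁)·sin θ₁ = (1.262/0.387)·sin 7.2° = 0.4087.
θ₂ = arcsin 0.4087 = 24.12° from the normal.

24.1°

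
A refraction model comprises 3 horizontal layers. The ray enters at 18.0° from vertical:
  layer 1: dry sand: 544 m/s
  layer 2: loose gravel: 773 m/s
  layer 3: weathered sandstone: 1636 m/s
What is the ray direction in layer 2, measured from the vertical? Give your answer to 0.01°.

Snell's law across each interface conserves sin θ / V, so sin θ_2 = V_2·sin θ₁/V₁.
sin θ_2 = 773 × sin 18.0° / 544 = 0.4391.
θ_2 = 26.05° from the vertical.

26.05°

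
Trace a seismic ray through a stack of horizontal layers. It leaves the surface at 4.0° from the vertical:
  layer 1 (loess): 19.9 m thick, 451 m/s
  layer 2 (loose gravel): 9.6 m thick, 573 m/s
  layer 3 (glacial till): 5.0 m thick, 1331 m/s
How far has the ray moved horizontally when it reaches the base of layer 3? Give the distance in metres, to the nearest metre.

Apply Snell's law at each interface; in layer i the horizontal offset is hᵢ·tan θᵢ.
Layer 1: θ = 4.00°; offset = 19.9·tan 4.00° = 1.392 m.
Layer 2: sin θ = 573·sin 4.0°/451 = 0.0886, θ = 5.08°; offset = 9.6·tan 5.08° = 0.854 m.
Layer 3: sin θ = 1331·sin 4.0°/451 = 0.2059, θ = 11.88°; offset = 5.0·tan 11.88° = 1.052 m.
Σ offsets = 3.298 m.

3 m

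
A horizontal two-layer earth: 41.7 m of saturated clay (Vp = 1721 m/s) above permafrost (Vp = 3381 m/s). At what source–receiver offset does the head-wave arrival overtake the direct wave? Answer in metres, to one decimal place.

146.2 m

x_cross = 2h·√((V₂+V₁)/(V₂−V₁)).
(V₂+V₁)/(V₂−V₁) = (3381+1721)/(3381−1721) = 3.0735; √ = 1.7531.
x_cross = 2·41.7·1.7531 = 146.21 m.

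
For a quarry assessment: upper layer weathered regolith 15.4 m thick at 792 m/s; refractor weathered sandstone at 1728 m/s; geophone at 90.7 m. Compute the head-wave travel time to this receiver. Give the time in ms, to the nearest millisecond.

θ_c = arcsin(V₁/V₂) = arcsin(792/1728) = 27.28°, cos θ_c = 0.8888.
Intercept time tᵢ = 2h cos θ_c / V₁ = 2·15.4·0.8888/792 = 0.03456 s.
t = x/V₂ + tᵢ = 90.7/1728 + 0.03456 = 0.08705 s.

87 ms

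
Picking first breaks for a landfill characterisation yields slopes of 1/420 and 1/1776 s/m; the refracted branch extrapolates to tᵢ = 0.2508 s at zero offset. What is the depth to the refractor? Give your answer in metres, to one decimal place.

h = tᵢ·V₁·V₂ / (2·√(V₂²−V₁²)).
√(V₂²−V₁²) = √(1776² − 420²) = 1725.6 m/s.
h = 0.2508 s × 420 × 1776 / (2 × 1725.6) = 54.21 m.

54.2 m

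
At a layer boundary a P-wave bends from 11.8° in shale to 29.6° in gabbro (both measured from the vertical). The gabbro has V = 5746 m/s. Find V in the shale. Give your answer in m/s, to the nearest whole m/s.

2379 m/s

Snell's law: sin 11.8°/V₁ = sin 29.6°/V₂.
V₁ = V₂·sin 11.8°/sin 29.6° = 5746 × 0.4140 = 2378.89 m/s.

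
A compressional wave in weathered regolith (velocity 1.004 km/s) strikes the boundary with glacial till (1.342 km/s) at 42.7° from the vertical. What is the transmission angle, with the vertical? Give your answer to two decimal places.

65.02°

Snell's law: sin θ₂ = (V₂/V₁)·sin θ₁ = (1.342/1.004)·sin 42.7° = 0.9065.
θ₂ = sin⁻¹(0.9065) = 65.02° (from vertical).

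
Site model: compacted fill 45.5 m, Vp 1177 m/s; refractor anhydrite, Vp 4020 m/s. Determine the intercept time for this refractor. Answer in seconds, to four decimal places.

tᵢ = 2h·√(V₂²−V₁²)/(V₁V₂).
√(V₂²−V₁²) = √(4020²−1177²) = 3843.8 m/s.
tᵢ = 2·45.5·3843.8/(1177·4020) = 0.07393 s.

0.0739 s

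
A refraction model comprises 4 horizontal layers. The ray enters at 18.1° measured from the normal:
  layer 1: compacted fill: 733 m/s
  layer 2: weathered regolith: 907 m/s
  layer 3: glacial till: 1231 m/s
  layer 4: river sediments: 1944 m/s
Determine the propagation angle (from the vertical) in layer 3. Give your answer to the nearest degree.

Ray parameter p = sin 18.1° / 733 = 4.2384e-04 s/m.
sin θ_3 = p·V_3 = 4.2384e-04 × 1231 = 0.5217.
θ_3 = 31.45° from the vertical.

31°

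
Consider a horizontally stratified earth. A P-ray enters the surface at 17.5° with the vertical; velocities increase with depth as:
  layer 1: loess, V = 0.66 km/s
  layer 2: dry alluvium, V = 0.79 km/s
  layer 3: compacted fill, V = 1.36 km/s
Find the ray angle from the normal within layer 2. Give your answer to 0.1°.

21.1°

Ray parameter p = sin 17.5° / 0.66 = 4.5561e-01 s/km.
sin θ_2 = p·V_2 = 4.5561e-01 × 0.79 = 0.3599.
θ_2 = 21.10° from the vertical.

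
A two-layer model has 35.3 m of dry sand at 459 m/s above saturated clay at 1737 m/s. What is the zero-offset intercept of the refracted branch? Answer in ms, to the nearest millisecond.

tᵢ = 2h·√(V₂²−V₁²)/(V₁V₂).
√(V₂²−V₁²) = √(1737²−459²) = 1675.3 m/s.
tᵢ = 2·35.3·1675.3/(459·1737) = 0.14835 s.

148 ms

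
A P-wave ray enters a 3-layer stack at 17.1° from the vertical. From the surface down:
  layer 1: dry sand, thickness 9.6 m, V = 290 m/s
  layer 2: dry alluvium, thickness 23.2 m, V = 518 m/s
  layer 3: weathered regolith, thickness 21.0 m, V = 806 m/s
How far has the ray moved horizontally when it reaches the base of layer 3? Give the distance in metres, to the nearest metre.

p = sin θ₁/V₁ = sin 17.1°/290 = 1.0139e-03 s/m is conserved through the stack.
Layer 1: θ = 17.10°; offset = 9.6·tan 17.10° = 2.953 m.
Layer 2: sin θ = p·518 = 0.5252 → θ = 31.68°; offset = 23.2·tan 31.68° = 14.319 m.
Layer 3: sin θ = p·806 = 0.8172 → θ = 54.81°; offset = 21.0·tan 54.81° = 29.779 m.
Total horizontal offset = 47.051 m.

47 m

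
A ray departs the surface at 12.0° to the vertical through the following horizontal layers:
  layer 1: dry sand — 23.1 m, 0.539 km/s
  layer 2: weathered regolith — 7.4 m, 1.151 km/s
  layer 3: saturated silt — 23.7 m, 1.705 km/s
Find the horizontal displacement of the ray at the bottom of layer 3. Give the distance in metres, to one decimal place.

29.3 m

Apply Snell's law at each interface; in layer i the horizontal offset is hᵢ·tan θᵢ.
Layer 1: θ = 12.00°; offset = 23.1·tan 12.00° = 4.910 m.
Layer 2: sin θ = 1.151·sin 12.0°/0.539 = 0.4440, θ = 26.36°; offset = 7.4·tan 26.36° = 3.667 m.
Layer 3: sin θ = 1.705·sin 12.0°/0.539 = 0.6577, θ = 41.12°; offset = 23.7·tan 41.12° = 20.692 m.
Summing the layer offsets gives 29.268 m.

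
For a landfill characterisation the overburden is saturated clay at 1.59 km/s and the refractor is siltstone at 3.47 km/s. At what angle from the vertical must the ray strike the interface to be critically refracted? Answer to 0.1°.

27.3°

Critical incidence: sin θ_c = V₁/V₂ = 1.59/3.47 = 0.4582.
θ_c = arcsin 0.4582 = 27.27°.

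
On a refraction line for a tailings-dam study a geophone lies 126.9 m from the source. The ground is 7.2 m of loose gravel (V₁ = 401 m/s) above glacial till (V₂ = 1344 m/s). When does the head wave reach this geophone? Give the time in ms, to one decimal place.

θ_c = arcsin(V₁/V₂) = arcsin(401/1344) = 17.36°, cos θ_c = 0.9545.
Intercept time tᵢ = 2h cos θ_c / V₁ = 2·7.2·0.9545/401 = 0.03427 s.
t = x/V₂ + tᵢ = 126.9/1344 + 0.03427 = 0.12869 s.

128.7 ms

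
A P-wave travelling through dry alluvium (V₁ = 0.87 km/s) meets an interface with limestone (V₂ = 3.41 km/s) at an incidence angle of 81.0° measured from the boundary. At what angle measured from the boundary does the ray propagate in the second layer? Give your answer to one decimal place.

Angle from the normal: 90° − 81.0° = 9.0°.
sin θ₁/V₁ = sin θ₂/V₂ ⇒ sin θ₂ = 3.41·sin 9.0°/0.87 = 3.41·0.1564/0.87 = 0.6132.
θ₂ = sin⁻¹(0.6132) = 37.82° (from vertical).
From the interface: 90° − 37.82° = 52.18°.

52.2°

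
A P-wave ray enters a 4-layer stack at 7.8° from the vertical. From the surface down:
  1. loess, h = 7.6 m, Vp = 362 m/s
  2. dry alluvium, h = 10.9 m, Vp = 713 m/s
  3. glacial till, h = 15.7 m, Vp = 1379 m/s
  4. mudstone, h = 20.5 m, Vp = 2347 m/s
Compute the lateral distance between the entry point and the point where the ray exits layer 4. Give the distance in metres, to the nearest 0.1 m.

Ray parameter p = sin 7.8° / 362 m/s = 3.7490e-04 s/m.
Layer 1: θ = 7.80°; offset = 7.6·tan 7.80° = 1.041 m.
Layer 2: sin θ = p·713 = 0.2673 → θ = 15.50°; offset = 10.9·tan 15.50° = 3.024 m.
Layer 3: sin θ = p·1379 = 0.5170 → θ = 31.13°; offset = 15.7·tan 31.13° = 9.482 m.
Layer 4: sin θ = p·2347 = 0.8799 → θ = 61.63°; offset = 20.5·tan 61.63° = 37.962 m.
Total horizontal offset = 51.509 m.

51.5 m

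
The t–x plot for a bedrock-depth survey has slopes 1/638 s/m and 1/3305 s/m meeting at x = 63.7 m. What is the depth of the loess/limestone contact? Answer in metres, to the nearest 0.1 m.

x_cross = 2h·√((V₂+V₁)/(V₂−V₁)) → h = x_cross / (2·√((V₂+V₁)/(V₂−V₁))).
√((V₂+V₁)/(V₂−V₁)) = √((3305+638)/(3305−638)) = 1.2159.
h = 63.7 / (2·1.2159) = 26.19 m.

26.2 m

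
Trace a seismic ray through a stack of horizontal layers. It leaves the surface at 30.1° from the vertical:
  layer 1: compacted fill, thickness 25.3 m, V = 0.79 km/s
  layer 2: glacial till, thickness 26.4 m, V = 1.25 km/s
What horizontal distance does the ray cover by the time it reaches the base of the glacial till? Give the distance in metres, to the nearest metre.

Ray parameter p = sin 30.1° / 0.79 km/s = 6.3482e-01 s/km.
Layer 1: θ = 30.10°; offset = 25.3·tan 30.10° = 14.666 m.
Layer 2: sin θ = p·1.25 = 0.7935 → θ = 52.52°; offset = 26.4·tan 52.52° = 34.426 m.
Summing the layer offsets gives 49.092 m.

49 m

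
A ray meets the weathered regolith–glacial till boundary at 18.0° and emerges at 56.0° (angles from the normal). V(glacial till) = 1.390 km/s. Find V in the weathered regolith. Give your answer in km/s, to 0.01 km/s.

0.52 km/s

Snell's law: sin 18.0°/V₁ = sin 56.0°/V₂.
V₁ = V₂·sin 18.0°/sin 56.0° = 1.390 × 0.3727 = 0.52 km/s.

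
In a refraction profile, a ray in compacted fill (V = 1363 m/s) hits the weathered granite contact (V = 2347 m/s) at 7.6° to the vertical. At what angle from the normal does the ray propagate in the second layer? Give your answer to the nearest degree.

sin θ₁/V₁ = sin θ₂/V₂ ⇒ sin θ₂ = 2347·sin 7.6°/1363 = 2347·0.1323/1363 = 0.2277.
θ₂ = sin⁻¹(0.2277) = 13.16° (from vertical).

13°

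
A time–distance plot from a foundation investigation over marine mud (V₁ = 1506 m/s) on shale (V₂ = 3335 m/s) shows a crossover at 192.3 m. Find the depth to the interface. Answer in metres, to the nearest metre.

59 m

x_cross = 2h·√((V₂+V₁)/(V₂−V₁)) → h = x_cross / (2·√((V₂+V₁)/(V₂−V₁))).
√((V₂+V₁)/(V₂−V₁)) = √((3335+1506)/(3335−1506)) = 1.6269.
h = 192.3 / (2·1.6269) = 59.10 m.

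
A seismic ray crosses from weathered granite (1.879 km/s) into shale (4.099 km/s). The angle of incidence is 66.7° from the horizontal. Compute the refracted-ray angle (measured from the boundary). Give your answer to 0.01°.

30.36°

Convert to the normal: θ₁ = 90° − 66.7° = 23.3°.
Snell's law: sin θ₂ = (V₂/V₁)·sin θ₁ = (4.099/1.879)·sin 23.3° = 0.8629.
θ₂ = arcsin 0.8629 = 59.64° from the normal.
From the interface: 90° − 59.64° = 30.36°.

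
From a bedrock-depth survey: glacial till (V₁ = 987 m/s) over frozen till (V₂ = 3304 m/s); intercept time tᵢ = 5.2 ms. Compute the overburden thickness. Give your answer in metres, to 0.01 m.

h = tᵢ·V₁·V₂ / (2·√(V₂²−V₁²)).
√(V₂²−V₁²) = √(3304² − 987²) = 3153.1 m/s.
h = 0.0052 s × 987 × 3304 / (2 × 3153.1) = 2.69 m.

2.69 m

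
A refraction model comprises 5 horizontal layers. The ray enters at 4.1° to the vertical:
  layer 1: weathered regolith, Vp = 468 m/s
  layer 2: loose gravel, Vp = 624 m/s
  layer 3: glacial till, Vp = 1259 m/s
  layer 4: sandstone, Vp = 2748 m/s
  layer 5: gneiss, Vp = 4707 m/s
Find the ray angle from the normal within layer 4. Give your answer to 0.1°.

24.8°

Snell's law across each interface conserves sin θ / V, so sin θ_4 = V_4·sin θ₁/V₁.
sin θ_4 = 2748 × sin 4.1° / 468 = 0.4198.
θ_4 = 24.82° from the vertical.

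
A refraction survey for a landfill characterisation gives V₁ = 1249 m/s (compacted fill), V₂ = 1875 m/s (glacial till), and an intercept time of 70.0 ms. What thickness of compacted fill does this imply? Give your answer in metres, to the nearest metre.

h = tᵢ·V₁·V₂ / (2·√(V₂²−V₁²)).
√(V₂²−V₁²) = √(1875² − 1249²) = 1398.4 m/s.
h = 0.07 s × 1249 × 1875 / (2 × 1398.4) = 58.61 m.

59 m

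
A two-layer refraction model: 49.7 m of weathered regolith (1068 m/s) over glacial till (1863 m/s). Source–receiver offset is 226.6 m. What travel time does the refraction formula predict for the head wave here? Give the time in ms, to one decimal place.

θ_c = arcsin(V₁/V₂) = arcsin(1068/1863) = 34.98°, cos θ_c = 0.8194.
Intercept time tᵢ = 2h cos θ_c / V₁ = 2·49.7·0.8194/1068 = 0.07626 s.
t = x/V₂ + tᵢ = 226.6/1863 + 0.07626 = 0.19789 s.

197.9 ms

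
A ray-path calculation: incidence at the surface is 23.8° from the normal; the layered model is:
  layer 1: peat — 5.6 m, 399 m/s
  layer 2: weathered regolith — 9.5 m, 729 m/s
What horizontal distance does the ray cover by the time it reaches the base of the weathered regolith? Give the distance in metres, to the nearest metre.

p = sin θ₁/V₁ = sin 23.8°/399 = 1.0114e-03 s/m is conserved through the stack.
Layer 1: θ = 23.80°; offset = 5.6·tan 23.80° = 2.470 m.
Layer 2: sin θ = p·729 = 0.7373 → θ = 47.50°; offset = 9.5·tan 47.50° = 10.368 m.
Summing the layer offsets gives 12.838 m.

13 m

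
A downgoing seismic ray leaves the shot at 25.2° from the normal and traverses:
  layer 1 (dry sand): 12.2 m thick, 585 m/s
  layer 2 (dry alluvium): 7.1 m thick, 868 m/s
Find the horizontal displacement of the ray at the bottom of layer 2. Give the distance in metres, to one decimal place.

Apply Snell's law at each interface; in layer i the horizontal offset is hᵢ·tan θᵢ.
Layer 1: θ = 25.20°; offset = 12.2·tan 25.20° = 5.741 m.
Layer 2: sin θ = 868·sin 25.2°/585 = 0.6318, θ = 39.18°; offset = 7.1·tan 39.18° = 5.786 m.
Summing the layer offsets gives 11.527 m.

11.5 m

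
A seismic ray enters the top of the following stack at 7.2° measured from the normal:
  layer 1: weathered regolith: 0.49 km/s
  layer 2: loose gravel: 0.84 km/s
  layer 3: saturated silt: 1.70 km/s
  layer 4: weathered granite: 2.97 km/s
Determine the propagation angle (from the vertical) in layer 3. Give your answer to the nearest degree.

Snell's law across each interface conserves sin θ / V, so sin θ_3 = V_3·sin θ₁/V₁.
sin θ_3 = 1.70 × sin 7.2° / 0.49 = 0.4348.
θ_3 = arcsin 0.4348 = 25.77°.

26°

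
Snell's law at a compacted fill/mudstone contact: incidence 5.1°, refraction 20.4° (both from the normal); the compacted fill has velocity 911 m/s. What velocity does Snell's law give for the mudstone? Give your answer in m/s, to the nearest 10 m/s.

sin 5.1° = 0.0889; sin 20.4° = 0.3486.
V₂ = V₁·(sin θ₂/sin θ₁) = 911·(0.3486/0.0889) = 3572.21 m/s.

3570 m/s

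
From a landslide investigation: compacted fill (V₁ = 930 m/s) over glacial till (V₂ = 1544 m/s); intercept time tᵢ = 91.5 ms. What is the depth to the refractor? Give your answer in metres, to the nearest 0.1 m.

53.3 m

h = tᵢ·V₁·V₂ / (2·√(V₂²−V₁²)).
√(V₂²−V₁²) = √(1544² − 930²) = 1232.5 m/s.
h = 0.0915 s × 930 × 1544 / (2 × 1232.5) = 53.30 m.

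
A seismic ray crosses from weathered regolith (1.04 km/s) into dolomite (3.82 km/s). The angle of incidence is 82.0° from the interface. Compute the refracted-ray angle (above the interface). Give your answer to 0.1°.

59.3°

Convert to the normal: θ₁ = 90° − 82.0° = 8.0°.
Snell's law: sin θ₂ = (V₂/V₁)·sin θ₁ = (3.82/1.04)·sin 8.0° = 0.5112.
θ₂ = arcsin 0.5112 = 30.74° from the normal.
From the interface: 90° − 30.74° = 59.26°.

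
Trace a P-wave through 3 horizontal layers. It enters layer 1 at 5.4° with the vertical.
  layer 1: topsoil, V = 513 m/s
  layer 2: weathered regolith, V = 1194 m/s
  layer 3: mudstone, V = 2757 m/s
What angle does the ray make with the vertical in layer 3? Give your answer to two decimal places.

Ray parameter p = sin 5.4° / 513 = 1.8345e-04 s/m.
sin θ_3 = p·V_3 = 1.8345e-04 × 2757 = 0.5058.
θ_3 = 30.38° from the vertical.

30.38°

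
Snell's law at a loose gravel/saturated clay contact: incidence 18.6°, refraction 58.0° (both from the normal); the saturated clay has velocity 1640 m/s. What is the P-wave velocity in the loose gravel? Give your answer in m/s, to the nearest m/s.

617 m/s

Snell's law: sin 18.6°/V₁ = sin 58.0°/V₂.
V₁ = V₂·sin 18.6°/sin 58.0° = 1640 × 0.3761 = 616.82 m/s.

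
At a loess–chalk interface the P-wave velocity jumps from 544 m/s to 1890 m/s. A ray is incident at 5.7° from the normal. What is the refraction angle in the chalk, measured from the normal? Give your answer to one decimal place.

20.2°

Snell's law: sin θ₂ = (V₂/V₁)·sin θ₁ = (1890/544)·sin 5.7° = 0.3451.
θ₂ = sin⁻¹(0.3451) = 20.19° (from vertical).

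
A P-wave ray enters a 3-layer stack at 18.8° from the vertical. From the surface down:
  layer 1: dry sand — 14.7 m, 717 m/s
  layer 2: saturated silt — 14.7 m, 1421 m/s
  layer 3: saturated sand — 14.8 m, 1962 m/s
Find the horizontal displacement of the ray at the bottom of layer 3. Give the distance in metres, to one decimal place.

Ray parameter p = sin 18.8° / 717 m/s = 4.4946e-04 s/m.
Layer 1: θ = 18.80°; offset = 14.7·tan 18.80° = 5.004 m.
Layer 2: sin θ = p·1421 = 0.6387 → θ = 39.69°; offset = 14.7·tan 39.69° = 12.202 m.
Layer 3: sin θ = p·1962 = 0.8818 → θ = 61.87°; offset = 14.8·tan 61.87° = 27.679 m.
Summing the layer offsets gives 44.884 m.

44.9 m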